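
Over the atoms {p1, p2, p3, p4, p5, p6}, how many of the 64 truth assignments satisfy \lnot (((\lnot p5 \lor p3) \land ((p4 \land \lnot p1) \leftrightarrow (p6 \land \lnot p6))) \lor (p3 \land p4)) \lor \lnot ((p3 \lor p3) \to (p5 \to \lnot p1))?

28

Initial set: {T (\lnot (((\lnot p5 \lor p3) \land ((p4 \land \lnot p1) \leftrightarrow (p6 \land \lnot p6))) \lor (p3 \land p4)) \lor \lnot ((p3 \lor p3) \to (p5 \to \lnot p1)))}.
T (\lnot (((\lnot p5 \lor p3) \land ((p4 \land \lnot p1) \leftrightarrow (p6 \land \lnot p6))) \lor (p3 \land p4)) \lor \lnot ((p3 \lor p3) \to (p5 \to \lnot p1))): β-rule — branch into T \lnot (((\lnot p5 \lor p3) \land ((p4 \land \lnot p1) \leftrightarrow (p6 \land \lnot p6))) \lor (p3 \land p4))  //  T \lnot ((p3 \lor p3) \to (p5 \to \lnot p1)).
  branch 1 (add T \lnot (((\lnot p5 \lor p3) \land ((p4 \land \lnot p1) \leftrightarrow (p6 \land \lnot p6))) \lor (p3 \land p4))):
    T \lnot (((\lnot p5 \lor p3) \land ((p4 \land \lnot p1) \leftrightarrow (p6 \land \lnot p6))) \lor (p3 \land p4)): α-rule — add F ((\lnot p5 \lor p3) \land ((p4 \land \lnot p1) \leftrightarrow (p6 \land \lnot p6))), F (p3 \land p4).
    F ((\lnot p5 \lor p3) \land ((p4 \land \lnot p1) \leftrightarrow (p6 \land \lnot p6))): β-rule — branch into F (\lnot p5 \lor p3)  //  F ((p4 \land \lnot p1) \leftrightarrow (p6 \land \lnot p6)).
      branch 1.1 (add F (\lnot p5 \lor p3)):
        F (\lnot p5 \lor p3): α-rule — add F \lnot p5, F p3.
        F (p3 \land p4): β-rule — branch into F p3  //  F p4.
          branch 1.1.1 (add F p3):
            ○ open, literals {p3=F, p5=T}.
          branch 1.1.2 (add F p4):
            ○ open, literals {p3=F, p4=F, p5=T}.
      branch 1.2 (add F ((p4 \land \lnot p1) \leftrightarrow (p6 \land \lnot p6))):
        F (p3 \land p4): β-rule — branch into F p3  //  F p4.
          branch 1.2.1 (add F p3):
            F ((p4 \land \lnot p1) \leftrightarrow (p6 \land \lnot p6)): β-rule — branch into T (p4 \land \lnot p1), F (p6 \land \lnot p6)  //  F (p4 \land \lnot p1), T (p6 \land \lnot p6).
              branch 1.2.1.1 (add T (p4 \land \lnot p1), F (p6 \land \lnot p6)):
                T (p4 \land \lnot p1): α-rule — add T p4, T \lnot p1.
                F (p6 \land \lnot p6): β-rule — branch into F p6  //  F \lnot p6.
                  branch 1.2.1.1.1 (add F p6):
                    ○ open, literals {p1=F, p3=F, p4=T, p6=F}.
                  branch 1.2.1.1.2 (add F \lnot p6):
                    ○ open, literals {p1=F, p3=F, p4=T, p6=T}.
              branch 1.2.1.2 (add F (p4 \land \lnot p1), T (p6 \land \lnot p6)):
                T (p6 \land \lnot p6): α-rule — add T p6, T \lnot p6.
                × closes — contains both p6 and \lnot p6.
          branch 1.2.2 (add F p4):
            F ((p4 \land \lnot p1) \leftrightarrow (p6 \land \lnot p6)): β-rule — branch into T (p4 \land \lnot p1), F (p6 \land \lnot p6)  //  F (p4 \land \lnot p1), T (p6 \land \lnot p6).
              branch 1.2.2.1 (add T (p4 \land \lnot p1), F (p6 \land \lnot p6)):
                T (p4 \land \lnot p1): α-rule — add T p4, T \lnot p1.
                × closes — contains both p4 and \lnot p4.
              branch 1.2.2.2 (add F (p4 \land \lnot p1), T (p6 \land \lnot p6)):
                T (p6 \land \lnot p6): α-rule — add T p6, T \lnot p6.
                × closes — contains both p6 and \lnot p6.
  branch 2 (add T \lnot ((p3 \lor p3) \to (p5 \to \lnot p1))):
    T \lnot ((p3 \lor p3) \to (p5 \to \lnot p1)): α-rule — add T (p3 \lor p3), F (p5 \to \lnot p1).
    F (p5 \to \lnot p1): α-rule — add T p5, F \lnot p1.
    T (p3 \lor p3): β-rule — branch into T p3  //  T p3.
      branch 2.1 (add T p3):
        ○ open, literals {p1=T, p3=T, p5=T}.
      branch 2.2 (add T p3):
        ○ open, literals {p1=T, p3=T, p5=T}.
3 branches closed, 6 open.
Each open branch fixes some atoms; the unmentioned ones are free. Counting distinct full assignments: branch {p3=F, p5=T} (p1, p2, p4, p6) contributes 16 new; branch {p3=F, p4=F, p5=T} (p1, p2, p6) contributes 0 new; branch {p1=F, p3=F, p4=T, p6=F} (p2, p5) contributes 2 new; branch {p1=F, p3=F, p4=T, p6=T} (p2, p5) contributes 2 new; branch {p1=T, p3=T, p5=T} (p2, p4, p6) contributes 8 new; branch {p1=T, p3=T, p5=T} (p2, p4, p6) contributes 0 new. Total: 28.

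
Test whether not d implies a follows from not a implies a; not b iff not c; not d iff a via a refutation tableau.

Initial set: {T (not a implies a); T (not b iff not c); T (not d iff a); F (not d implies a)}.
F (not d implies a): α-rule — add T not d, F a.
T (not a implies a): β-rule — branch into F not a  //  T a.
  branch 1 (add F not a):
    × closes — contains both a and not a.
  branch 2 (add T a):
    × closes — contains both a and not a.
All 2 branches close.
Every branch closed, so the premises entail the conclusion.

Yes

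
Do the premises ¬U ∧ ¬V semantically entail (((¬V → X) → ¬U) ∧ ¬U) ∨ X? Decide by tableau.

Yes

Initial set: {(¬U ∧ ¬V); ¬((((¬V → X) → ¬U) ∧ ¬U) ∨ X)}.
(¬U ∧ ¬V): α-rule — add ¬U, ¬V.
¬((((¬V → X) → ¬U) ∧ ¬U) ∨ X): α-rule — add ¬(((¬V → X) → ¬U) ∧ ¬U), ¬X.
¬(((¬V → X) → ¬U) ∧ ¬U): β-rule — branch into ¬((¬V → X) → ¬U)  //  ¬¬U.
  branch 1 (add ¬((¬V → X) → ¬U)):
    ¬((¬V → X) → ¬U): α-rule — add (¬V → X), ¬¬U.
    × closes — contains both U and ¬U.
  branch 2 (add ¬¬U):
    × closes — contains both U and ¬U.
All 2 branches close.
Every branch closed, so the premises entail the conclusion.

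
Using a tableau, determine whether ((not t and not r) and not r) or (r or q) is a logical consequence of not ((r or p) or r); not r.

No

Initial set: {not ((r or p) or r); not r; not (((not t and not r) and not r) or (r or q))}.
not ((r or p) or r): α-rule — add not (r or p), not r.
not (((not t and not r) and not r) or (r or q)): α-rule — add not ((not t and not r) and not r), not (r or q).
not (r or p): α-rule — add not r, not p.
not (r or q): α-rule — add not r, not q.
not ((not t and not r) and not r): β-rule — branch into not (not t and not r)  //  not not r.
  branch 1 (add not (not t and not r)):
    not (not t and not r): β-rule — branch into not not t  //  not not r.
      branch 1.1 (add not not t):
        ○ open, literals {p=0, q=0, r=0, t=1}.
      branch 1.2 (add not not r):
        × closes — contains both r and not r.
  branch 2 (add not not r):
    × closes — contains both r and not r.
2 branches closed, 1 open.
An open branch gives a countermodel: p=0, q=0, r=0, t=1 (unmentioned atoms arbitrary); the premises hold there but the conclusion fails.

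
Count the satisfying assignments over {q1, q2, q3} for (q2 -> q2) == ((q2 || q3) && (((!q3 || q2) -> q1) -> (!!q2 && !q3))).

3

Initial set: {((q2 -> q2) == ((q2 || q3) && (((!q3 || q2) -> q1) -> (!!q2 && !q3))))}.
((q2 -> q2) == ((q2 || q3) && (((!q3 || q2) -> q1) -> (!!q2 && !q3)))): β-rule — branch into (q2 -> q2), ((q2 || q3) && (((!q3 || q2) -> q1) -> (!!q2 && !q3)))  //  !(q2 -> q2), !((q2 || q3) && (((!q3 || q2) -> q1) -> (!!q2 && !q3))).
  branch 1 (add (q2 -> q2), ((q2 || q3) && (((!q3 || q2) -> q1) -> (!!q2 && !q3)))):
    ((q2 || q3) && (((!q3 || q2) -> q1) -> (!!q2 && !q3))): α-rule — add (q2 || q3), (((!q3 || q2) -> q1) -> (!!q2 && !q3)).
    (q2 -> q2): β-rule — branch into !q2  //  q2.
      branch 1.1 (add !q2):
        (q2 || q3): β-rule — branch into q2  //  q3.
          branch 1.1.1 (add q2):
            × closes — contains both q2 and !q2.
          branch 1.1.2 (add q3):
            (((!q3 || q2) -> q1) -> (!!q2 && !q3)): β-rule — branch into !((!q3 || q2) -> q1)  //  (!!q2 && !q3).
              branch 1.1.2.1 (add !((!q3 || q2) -> q1)):
                !((!q3 || q2) -> q1): α-rule — add (!q3 || q2), !q1.
                (!q3 || q2): β-rule — branch into !q3  //  q2.
                  branch 1.1.2.1.1 (add !q3):
                    × closes — contains both q3 and !q3.
                  branch 1.1.2.1.2 (add q2):
                    × closes — contains both q2 and !q2.
              branch 1.1.2.2 (add (!!q2 && !q3)):
                (!!q2 && !q3): α-rule — add !!q2, !q3.
                × closes — contains both q3 and !q3.
      branch 1.2 (add q2):
        (q2 || q3): β-rule — branch into q2  //  q3.
          branch 1.2.1 (add q2):
            (((!q3 || q2) -> q1) -> (!!q2 && !q3)): β-rule — branch into !((!q3 || q2) -> q1)  //  (!!q2 && !q3).
              branch 1.2.1.1 (add !((!q3 || q2) -> q1)):
                !((!q3 || q2) -> q1): α-rule — add (!q3 || q2), !q1.
                (!q3 || q2): β-rule — branch into !q3  //  q2.
                  branch 1.2.1.1.1 (add !q3):
                    ○ open, literals {q1=F, q2=T, q3=F}.
                  branch 1.2.1.1.2 (add q2):
                    ○ open, literals {q1=F, q2=T}.
              branch 1.2.1.2 (add (!!q2 && !q3)):
                (!!q2 && !q3): α-rule — add !!q2, !q3.
                !!q2: drop double negation, giving q2.
                ○ open, literals {q2=T, q3=F}.
          branch 1.2.2 (add q3):
            (((!q3 || q2) -> q1) -> (!!q2 && !q3)): β-rule — branch into !((!q3 || q2) -> q1)  //  (!!q2 && !q3).
              branch 1.2.2.1 (add !((!q3 || q2) -> q1)):
                !((!q3 || q2) -> q1): α-rule — add (!q3 || q2), !q1.
                (!q3 || q2): β-rule — branch into !q3  //  q2.
                  branch 1.2.2.1.1 (add !q3):
                    × closes — contains both q3 and !q3.
                  branch 1.2.2.1.2 (add q2):
                    ○ open, literals {q1=F, q2=T, q3=T}.
              branch 1.2.2.2 (add (!!q2 && !q3)):
                (!!q2 && !q3): α-rule — add !!q2, !q3.
                × closes — contains both q3 and !q3.
  branch 2 (add !(q2 -> q2), !((q2 || q3) && (((!q3 || q2) -> q1) -> (!!q2 && !q3)))):
    !(q2 -> q2): α-rule — add q2, !q2.
    × closes — contains both q2 and !q2.
7 branches closed, 4 open.
Each open branch fixes some atoms; the unmentioned ones are free. Counting distinct full assignments: branch {q1=F, q2=T, q3=F} (none free) contributes 1 new; branch {q1=F, q2=T} (q3) contributes 1 new; branch {q2=T, q3=F} (q1) contributes 1 new; branch {q1=F, q2=T, q3=T} (none free) contributes 0 new. Total: 3.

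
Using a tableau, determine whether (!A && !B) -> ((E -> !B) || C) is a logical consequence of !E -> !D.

Initial set: {(!E -> !D); !((!A && !B) -> ((E -> !B) || C))}.
!((!A && !B) -> ((E -> !B) || C)): α-rule — add (!A && !B), !((E -> !B) || C).
(!A && !B): α-rule — add !A, !B.
!((E -> !B) || C): α-rule — add !(E -> !B), !C.
!(E -> !B): α-rule — add E, !!B.
× closes — contains both B and !B.
All 1 branch closes.
Every branch closed, so the premises entail the conclusion.

Yes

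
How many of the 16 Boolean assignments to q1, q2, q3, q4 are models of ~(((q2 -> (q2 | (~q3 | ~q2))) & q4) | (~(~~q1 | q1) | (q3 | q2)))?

Initial set: {~(((q2 -> (q2 | (~q3 | ~q2))) & q4) | (~(~~q1 | q1) | (q3 | q2)))}.
~(((q2 -> (q2 | (~q3 | ~q2))) & q4) | (~(~~q1 | q1) | (q3 | q2))): α-rule — add ~((q2 -> (q2 | (~q3 | ~q2))) & q4), ~(~(~~q1 | q1) | (q3 | q2)).
~(~(~~q1 | q1) | (q3 | q2)): α-rule — add ~~(~~q1 | q1), ~(q3 | q2).
~(q3 | q2): α-rule — add ~q3, ~q2.
~((q2 -> (q2 | (~q3 | ~q2))) & q4): β-rule — branch into ~(q2 -> (q2 | (~q3 | ~q2)))  //  ~q4.
  branch 1 (add ~(q2 -> (q2 | (~q3 | ~q2)))):
    ~(q2 -> (q2 | (~q3 | ~q2))): α-rule — add q2, ~(q2 | (~q3 | ~q2)).
    × closes — contains both q2 and ~q2.
  branch 2 (add ~q4):
    ~~(~~q1 | q1): β-rule — branch into ~~q1  //  q1.
      branch 2.1 (add ~~q1):
        ~~q1: drop double negation, giving q1.
        ○ open, literals {q1=T, q2=F, q3=F, q4=F}.
      branch 2.2 (add q1):
        ○ open, literals {q1=T, q2=F, q3=F, q4=F}.
1 branch closed, 2 open.
Each open branch fixes some atoms; the unmentioned ones are free. Counting distinct full assignments: branch {q1=T, q2=F, q3=F, q4=F} (none free) contributes 1 new; branch {q1=T, q2=F, q3=F, q4=F} (none free) contributes 0 new. Total: 1.

1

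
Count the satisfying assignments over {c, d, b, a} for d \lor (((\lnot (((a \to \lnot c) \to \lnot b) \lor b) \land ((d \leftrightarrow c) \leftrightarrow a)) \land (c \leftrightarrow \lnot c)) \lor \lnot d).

16

Initial set: {T (d \lor (((\lnot (((a \to \lnot c) \to \lnot b) \lor b) \land ((d \leftrightarrow c) \leftrightarrow a)) \land (c \leftrightarrow \lnot c)) \lor \lnot d))}.
T (d \lor (((\lnot (((a \to \lnot c) \to \lnot b) \lor b) \land ((d \leftrightarrow c) \leftrightarrow a)) \land (c \leftrightarrow \lnot c)) \lor \lnot d)): β-rule — branch into T d  //  T (((\lnot (((a \to \lnot c) \to \lnot b) \lor b) \land ((d \leftrightarrow c) \leftrightarrow a)) \land (c \leftrightarrow \lnot c)) \lor \lnot d).
  branch 1 (add T d):
    ○ open, literals {d=1}.
  branch 2 (add T (((\lnot (((a \to \lnot c) \to \lnot b) \lor b) \land ((d \leftrightarrow c) \leftrightarrow a)) \land (c \leftrightarrow \lnot c)) \lor \lnot d)):
    T (((\lnot (((a \to \lnot c) \to \lnot b) \lor b) \land ((d \leftrightarrow c) \leftrightarrow a)) \land (c \leftrightarrow \lnot c)) \lor \lnot d): β-rule — branch into T ((\lnot (((a \to \lnot c) \to \lnot b) \lor b) \land ((d \leftrightarrow c) \leftrightarrow a)) \land (c \leftrightarrow \lnot c))  //  T \lnot d.
      branch 2.1 (add T ((\lnot (((a \to \lnot c) \to \lnot b) \lor b) \land ((d \leftrightarrow c) \leftrightarrow a)) \land (c \leftrightarrow \lnot c))):
        T ((\lnot (((a \to \lnot c) \to \lnot b) \lor b) \land ((d \leftrightarrow c) \leftrightarrow a)) \land (c \leftrightarrow \lnot c)): α-rule — add T (\lnot (((a \to \lnot c) \to \lnot b) \lor b) \land ((d \leftrightarrow c) \leftrightarrow a)), T (c \leftrightarrow \lnot c).
        T (\lnot (((a \to \lnot c) \to \lnot b) \lor b) \land ((d \leftrightarrow c) \leftrightarrow a)): α-rule — add T \lnot (((a \to \lnot c) \to \lnot b) \lor b), T ((d \leftrightarrow c) \leftrightarrow a).
        T \lnot (((a \to \lnot c) \to \lnot b) \lor b): α-rule — add F ((a \to \lnot c) \to \lnot b), F b.
        F ((a \to \lnot c) \to \lnot b): α-rule — add T (a \to \lnot c), F \lnot b.
        × closes — contains both b and \lnot b.
      branch 2.2 (add T \lnot d):
        ○ open, literals {d=0}.
1 branch closed, 2 open.
Each open branch fixes some atoms; the unmentioned ones are free. Counting distinct full assignments: branch {d=1} (c, b, a) contributes 8 new; branch {d=0} (c, b, a) contributes 8 new. Total: 16.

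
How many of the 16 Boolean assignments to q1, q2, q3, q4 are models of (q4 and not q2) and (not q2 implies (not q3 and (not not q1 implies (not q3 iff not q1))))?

1

Initial set: {((q4 and not q2) and (not q2 implies (not q3 and (not not q1 implies (not q3 iff not q1)))))}.
((q4 and not q2) and (not q2 implies (not q3 and (not not q1 implies (not q3 iff not q1))))): α-rule — add (q4 and not q2), (not q2 implies (not q3 and (not not q1 implies (not q3 iff not q1)))).
(q4 and not q2): α-rule — add q4, not q2.
(not q2 implies (not q3 and (not not q1 implies (not q3 iff not q1)))): β-rule — branch into not not q2  //  (not q3 and (not not q1 implies (not q3 iff not q1))).
  branch 1 (add not not q2):
    × closes — contains both q2 and not q2.
  branch 2 (add (not q3 and (not not q1 implies (not q3 iff not q1)))):
    (not q3 and (not not q1 implies (not q3 iff not q1))): α-rule — add not q3, (not not q1 implies (not q3 iff not q1)).
    (not not q1 implies (not q3 iff not q1)): β-rule — branch into not not not q1  //  (not q3 iff not q1).
      branch 2.1 (add not not not q1):
        not not not q1: drop double negation, giving not q1.
        ○ open, literals {q1=0, q2=0, q3=0, q4=1}.
      branch 2.2 (add (not q3 iff not q1)):
        (not q3 iff not q1): β-rule — branch into not q3, not q1  //  not not q3, not not q1.
          branch 2.2.1 (add not q3, not q1):
            ○ open, literals {q1=0, q2=0, q3=0, q4=1}.
          branch 2.2.2 (add not not q3, not not q1):
            × closes — contains both q3 and not q3.
2 branches closed, 2 open.
Each open branch fixes some atoms; the unmentioned ones are free. Counting distinct full assignments: branch {q1=0, q2=0, q3=0, q4=1} (none free) contributes 1 new; branch {q1=0, q2=0, q3=0, q4=1} (none free) contributes 0 new. Total: 1.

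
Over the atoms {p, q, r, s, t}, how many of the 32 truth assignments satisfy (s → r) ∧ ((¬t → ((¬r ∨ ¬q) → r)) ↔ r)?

20

Initial set: {((s → r) ∧ ((¬t → ((¬r ∨ ¬q) → r)) ↔ r))}.
((s → r) ∧ ((¬t → ((¬r ∨ ¬q) → r)) ↔ r)): α-rule — add (s → r), ((¬t → ((¬r ∨ ¬q) → r)) ↔ r).
(s → r): β-rule — branch into ¬s  //  r.
  branch 1 (add ¬s):
    ((¬t → ((¬r ∨ ¬q) → r)) ↔ r): β-rule — branch into (¬t → ((¬r ∨ ¬q) → r)), r  //  ¬(¬t → ((¬r ∨ ¬q) → r)), ¬r.
      branch 1.1 (add (¬t → ((¬r ∨ ¬q) → r)), r):
        (¬t → ((¬r ∨ ¬q) → r)): β-rule — branch into ¬¬t  //  ((¬r ∨ ¬q) → r).
          branch 1.1.1 (add ¬¬t):
            ○ open, literals {r=1, s=0, t=1}.
          branch 1.1.2 (add ((¬r ∨ ¬q) → r)):
            ((¬r ∨ ¬q) → r): β-rule — branch into ¬(¬r ∨ ¬q)  //  r.
              branch 1.1.2.1 (add ¬(¬r ∨ ¬q)):
                ¬(¬r ∨ ¬q): α-rule — add ¬¬r, ¬¬q.
                ○ open, literals {q=1, r=1, s=0}.
              branch 1.1.2.2 (add r):
                ○ open, literals {r=1, s=0}.
      branch 1.2 (add ¬(¬t → ((¬r ∨ ¬q) → r)), ¬r):
        ¬(¬t → ((¬r ∨ ¬q) → r)): α-rule — add ¬t, ¬((¬r ∨ ¬q) → r).
        ¬((¬r ∨ ¬q) → r): α-rule — add (¬r ∨ ¬q), ¬r.
        (¬r ∨ ¬q): β-rule — branch into ¬r  //  ¬q.
          branch 1.2.1 (add ¬r):
            ○ open, literals {r=0, s=0, t=0}.
          branch 1.2.2 (add ¬q):
            ○ open, literals {q=0, r=0, s=0, t=0}.
  branch 2 (add r):
    ((¬t → ((¬r ∨ ¬q) → r)) ↔ r): β-rule — branch into (¬t → ((¬r ∨ ¬q) → r)), r  //  ¬(¬t → ((¬r ∨ ¬q) → r)), ¬r.
      branch 2.1 (add (¬t → ((¬r ∨ ¬q) → r)), r):
        (¬t → ((¬r ∨ ¬q) → r)): β-rule — branch into ¬¬t  //  ((¬r ∨ ¬q) → r).
          branch 2.1.1 (add ¬¬t):
            ○ open, literals {r=1, t=1}.
          branch 2.1.2 (add ((¬r ∨ ¬q) → r)):
            ((¬r ∨ ¬q) → r): β-rule — branch into ¬(¬r ∨ ¬q)  //  r.
              branch 2.1.2.1 (add ¬(¬r ∨ ¬q)):
                ¬(¬r ∨ ¬q): α-rule — add ¬¬r, ¬¬q.
                ○ open, literals {q=1, r=1}.
              branch 2.1.2.2 (add r):
                ○ open, literals {r=1}.
      branch 2.2 (add ¬(¬t → ((¬r ∨ ¬q) → r)), ¬r):
        × closes — contains both r and ¬r.
1 branch closed, 8 open.
Each open branch fixes some atoms; the unmentioned ones are free. Counting distinct full assignments: branch {r=1, s=0, t=1} (p, q) contributes 4 new; branch {q=1, r=1, s=0} (p, t) contributes 2 new; branch {r=1, s=0} (p, q, t) contributes 2 new; branch {r=0, s=0, t=0} (p, q) contributes 4 new; branch {q=0, r=0, s=0, t=0} (p) contributes 0 new; branch {r=1, t=1} (p, q, s) contributes 4 new; branch {q=1, r=1} (p, s, t) contributes 2 new; branch {r=1} (p, q, s, t) contributes 2 new. Total: 20.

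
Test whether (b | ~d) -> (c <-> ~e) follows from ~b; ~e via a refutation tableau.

No

Initial set: {~b; ~e; ~((b | ~d) -> (c <-> ~e))}.
~((b | ~d) -> (c <-> ~e)): α-rule — add (b | ~d), ~(c <-> ~e).
(b | ~d): β-rule — branch into b  //  ~d.
  branch 1 (add b):
    × closes — contains both b and ~b.
  branch 2 (add ~d):
    ~(c <-> ~e): β-rule — branch into c, ~~e  //  ~c, ~e.
      branch 2.1 (add c, ~~e):
        × closes — contains both e and ~e.
      branch 2.2 (add ~c, ~e):
        ○ open, literals {b=0, c=0, d=0, e=0}.
2 branches closed, 1 open.
An open branch gives a countermodel: b=0, c=0, d=0, e=0 (unmentioned atoms arbitrary); the premises hold there but the conclusion fails.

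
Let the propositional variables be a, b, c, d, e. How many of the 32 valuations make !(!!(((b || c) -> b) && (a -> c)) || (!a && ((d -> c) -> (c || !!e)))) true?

Initial set: {!(!!(((b || c) -> b) && (a -> c)) || (!a && ((d -> c) -> (c || !!e))))}.
!(!!(((b || c) -> b) && (a -> c)) || (!a && ((d -> c) -> (c || !!e)))): α-rule — add !!!(((b || c) -> b) && (a -> c)), !(!a && ((d -> c) -> (c || !!e))).
!!!(((b || c) -> b) && (a -> c)): drop double negation, giving !(((b || c) -> b) && (a -> c)).
!(!a && ((d -> c) -> (c || !!e))): β-rule — branch into !!a  //  !((d -> c) -> (c || !!e)).
  branch 1 (add !!a):
    !(((b || c) -> b) && (a -> c)): β-rule — branch into !((b || c) -> b)  //  !(a -> c).
      branch 1.1 (add !((b || c) -> b)):
        !((b || c) -> b): α-rule — add (b || c), !b.
        (b || c): β-rule — branch into b  //  c.
          branch 1.1.1 (add b):
            × closes — contains both b and !b.
          branch 1.1.2 (add c):
            ○ open, literals {a=T, b=F, c=T}.
      branch 1.2 (add !(a -> c)):
        !(a -> c): α-rule — add a, !c.
        ○ open, literals {a=T, c=F}.
  branch 2 (add !((d -> c) -> (c || !!e))):
    !((d -> c) -> (c || !!e)): α-rule — add (d -> c), !(c || !!e).
    !(c || !!e): α-rule — add !c, !!!e.
    !!!e: drop double negation, giving !e.
    !(((b || c) -> b) && (a -> c)): β-rule — branch into !((b || c) -> b)  //  !(a -> c).
      branch 2.1 (add !((b || c) -> b)):
        !((b || c) -> b): α-rule — add (b || c), !b.
        (d -> c): β-rule — branch into !d  //  c.
          branch 2.1.1 (add !d):
            (b || c): β-rule — branch into b  //  c.
              branch 2.1.1.1 (add b):
                × closes — contains both b and !b.
              branch 2.1.1.2 (add c):
                × closes — contains both c and !c.
          branch 2.1.2 (add c):
            × closes — contains both c and !c.
      branch 2.2 (add !(a -> c)):
        !(a -> c): α-rule — add a, !c.
        (d -> c): β-rule — branch into !d  //  c.
          branch 2.2.1 (add !d):
            ○ open, literals {a=T, c=F, d=F, e=F}.
          branch 2.2.2 (add c):
            × closes — contains both c and !c.
5 branches closed, 3 open.
Each open branch fixes some atoms; the unmentioned ones are free. Counting distinct full assignments: branch {a=T, b=F, c=T} (d, e) contributes 4 new; branch {a=T, c=F} (b, d, e) contributes 8 new; branch {a=T, c=F, d=F, e=F} (b) contributes 0 new. Total: 12.

12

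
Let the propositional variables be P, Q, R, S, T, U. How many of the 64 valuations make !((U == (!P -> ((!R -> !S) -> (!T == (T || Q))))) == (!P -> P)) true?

Initial set: {!((U == (!P -> ((!R -> !S) -> (!T == (T || Q))))) == (!P -> P))}.
!((U == (!P -> ((!R -> !S) -> (!T == (T || Q))))) == (!P -> P)): β-rule — branch into (U == (!P -> ((!R -> !S) -> (!T == (T || Q))))), !(!P -> P)  //  !(U == (!P -> ((!R -> !S) -> (!T == (T || Q))))), (!P -> P).
  branch 1 (add (U == (!P -> ((!R -> !S) -> (!T == (T || Q))))), !(!P -> P)):
    !(!P -> P): α-rule — add !P, !P.
    (U == (!P -> ((!R -> !S) -> (!T == (T || Q))))): β-rule — branch into U, (!P -> ((!R -> !S) -> (!T == (T || Q))))  //  !U, !(!P -> ((!R -> !S) -> (!T == (T || Q)))).
      branch 1.1 (add U, (!P -> ((!R -> !S) -> (!T == (T || Q))))):
        (!P -> ((!R -> !S) -> (!T == (T || Q)))): β-rule — branch into !!P  //  ((!R -> !S) -> (!T == (T || Q))).
          branch 1.1.1 (add !!P):
            × closes — contains both P and !P.
          branch 1.1.2 (add ((!R -> !S) -> (!T == (T || Q)))):
            ((!R -> !S) -> (!T == (T || Q))): β-rule — branch into !(!R -> !S)  //  (!T == (T || Q)).
              branch 1.1.2.1 (add !(!R -> !S)):
                !(!R -> !S): α-rule — add !R, !!S.
                ○ open, literals {P=F, R=F, S=T, U=T}.
              branch 1.1.2.2 (add (!T == (T || Q))):
                (!T == (T || Q)): β-rule — branch into !T, (T || Q)  //  !!T, !(T || Q).
                  branch 1.1.2.2.1 (add !T, (T || Q)):
                    (T || Q): β-rule — branch into T  //  Q.
                      branch 1.1.2.2.1.1 (add T):
                        × closes — contains both T and !T.
                      branch 1.1.2.2.1.2 (add Q):
                        ○ open, literals {P=F, Q=T, T=F, U=T}.
                  branch 1.1.2.2.2 (add !!T, !(T || Q)):
                    !(T || Q): α-rule — add !T, !Q.
                    × closes — contains both T and !T.
      branch 1.2 (add !U, !(!P -> ((!R -> !S) -> (!T == (T || Q))))):
        !(!P -> ((!R -> !S) -> (!T == (T || Q)))): α-rule — add !P, !((!R -> !S) -> (!T == (T || Q))).
        !((!R -> !S) -> (!T == (T || Q))): α-rule — add (!R -> !S), !(!T == (T || Q)).
        (!R -> !S): β-rule — branch into !!R  //  !S.
          branch 1.2.1 (add !!R):
            !(!T == (T || Q)): β-rule — branch into !T, !(T || Q)  //  !!T, (T || Q).
              branch 1.2.1.1 (add !T, !(T || Q)):
                !(T || Q): α-rule — add !T, !Q.
                ○ open, literals {P=F, Q=F, R=T, T=F, U=F}.
              branch 1.2.1.2 (add !!T, (T || Q)):
                (T || Q): β-rule — branch into T  //  Q.
                  branch 1.2.1.2.1 (add T):
                    ○ open, literals {P=F, R=T, T=T, U=F}.
                  branch 1.2.1.2.2 (add Q):
                    ○ open, literals {P=F, Q=T, R=T, T=T, U=F}.
          branch 1.2.2 (add !S):
            !(!T == (T || Q)): β-rule — branch into !T, !(T || Q)  //  !!T, (T || Q).
              branch 1.2.2.1 (add !T, !(T || Q)):
                !(T || Q): α-rule — add !T, !Q.
                ○ open, literals {P=F, Q=F, S=F, T=F, U=F}.
              branch 1.2.2.2 (add !!T, (T || Q)):
                (T || Q): β-rule — branch into T  //  Q.
                  branch 1.2.2.2.1 (add T):
                    ○ open, literals {P=F, S=F, T=T, U=F}.
                  branch 1.2.2.2.2 (add Q):
                    ○ open, literals {P=F, Q=T, S=F, T=T, U=F}.
  branch 2 (add !(U == (!P -> ((!R -> !S) -> (!T == (T || Q))))), (!P -> P)):
    !(U == (!P -> ((!R -> !S) -> (!T == (T || Q))))): β-rule — branch into U, !(!P -> ((!R -> !S) -> (!T == (T || Q))))  //  !U, (!P -> ((!R -> !S) -> (!T == (T || Q)))).
      branch 2.1 (add U, !(!P -> ((!R -> !S) -> (!T == (T || Q))))):
        !(!P -> ((!R -> !S) -> (!T == (T || Q)))): α-rule — add !P, !((!R -> !S) -> (!T == (T || Q))).
        !((!R -> !S) -> (!T == (T || Q))): α-rule — add (!R -> !S), !(!T == (T || Q)).
        (!P -> P): β-rule — branch into !!P  //  P.
          branch 2.1.1 (add !!P):
            × closes — contains both P and !P.
          branch 2.1.2 (add P):
            × closes — contains both P and !P.
      branch 2.2 (add !U, (!P -> ((!R -> !S) -> (!T == (T || Q))))):
        (!P -> P): β-rule — branch into !!P  //  P.
          branch 2.2.1 (add !!P):
            (!P -> ((!R -> !S) -> (!T == (T || Q)))): β-rule — branch into !!P  //  ((!R -> !S) -> (!T == (T || Q))).
              branch 2.2.1.1 (add !!P):
                ○ open, literals {P=T, U=F}.
              branch 2.2.1.2 (add ((!R -> !S) -> (!T == (T || Q)))):
                ((!R -> !S) -> (!T == (T || Q))): β-rule — branch into !(!R -> !S)  //  (!T == (T || Q)).
                  branch 2.2.1.2.1 (add !(!R -> !S)):
                    !(!R -> !S): α-rule — add !R, !!S.
                    ○ open, literals {P=T, R=F, S=T, U=F}.
                  branch 2.2.1.2.2 (add (!T == (T || Q))):
                    (!T == (T || Q)): β-rule — branch into !T, (T || Q)  //  !!T, !(T || Q).
                      branch 2.2.1.2.2.1 (add !T, (T || Q)):
                        (T || Q): β-rule — branch into T  //  Q.
                          branch 2.2.1.2.2.1.1 (add T):
                            × closes — contains both T and !T.
                          branch 2.2.1.2.2.1.2 (add Q):
                            ○ open, literals {P=T, Q=T, T=F, U=F}.
                      branch 2.2.1.2.2.2 (add !!T, !(T || Q)):
                        !(T || Q): α-rule — add !T, !Q.
                        × closes — contains both T and !T.
          branch 2.2.2 (add P):
            (!P -> ((!R -> !S) -> (!T == (T || Q)))): β-rule — branch into !!P  //  ((!R -> !S) -> (!T == (T || Q))).
              branch 2.2.2.1 (add !!P):
                ○ open, literals {P=T, U=F}.
              branch 2.2.2.2 (add ((!R -> !S) -> (!T == (T || Q)))):
                ((!R -> !S) -> (!T == (T || Q))): β-rule — branch into !(!R -> !S)  //  (!T == (T || Q)).
                  branch 2.2.2.2.1 (add !(!R -> !S)):
                    !(!R -> !S): α-rule — add !R, !!S.
                    ○ open, literals {P=T, R=F, S=T, U=F}.
                  branch 2.2.2.2.2 (add (!T == (T || Q))):
                    (!T == (T || Q)): β-rule — branch into !T, (T || Q)  //  !!T, !(T || Q).
                      branch 2.2.2.2.2.1 (add !T, (T || Q)):
                        (T || Q): β-rule — branch into T  //  Q.
                          branch 2.2.2.2.2.1.1 (add T):
                            × closes — contains both T and !T.
                          branch 2.2.2.2.2.1.2 (add Q):
                            ○ open, literals {P=T, Q=T, T=F, U=F}.
                      branch 2.2.2.2.2.2 (add !!T, !(T || Q)):
                        !(T || Q): α-rule — add !T, !Q.
                        × closes — contains both T and !T.
9 branches closed, 14 open.
Each open branch fixes some atoms; the unmentioned ones are free. Counting distinct full assignments: branch {P=F, R=F, S=T, U=T} (Q, T) contributes 4 new; branch {P=F, Q=T, T=F, U=T} (R, S) contributes 3 new; branch {P=F, Q=F, R=T, T=F, U=F} (S) contributes 2 new; branch {P=F, R=T, T=T, U=F} (Q, S) contributes 4 new; branch {P=F, Q=T, R=T, T=T, U=F} (S) contributes 0 new; branch {P=F, Q=F, S=F, T=F, U=F} (R) contributes 1 new; branch {P=F, S=F, T=T, U=F} (Q, R) contributes 2 new; branch {P=F, Q=T, S=F, T=T, U=F} (R) contributes 0 new; branch {P=T, U=F} (Q, R, S, T) contributes 16 new; branch {P=T, R=F, S=T, U=F} (Q, T) contributes 0 new; branch {P=T, Q=T, T=F, U=F} (R, S) contributes 0 new; branch {P=T, U=F} (Q, R, S, T) contributes 0 new; branch {P=T, R=F, S=T, U=F} (Q, T) contributes 0 new; branch {P=T, Q=T, T=F, U=F} (R, S) contributes 0 new. Total: 32.

32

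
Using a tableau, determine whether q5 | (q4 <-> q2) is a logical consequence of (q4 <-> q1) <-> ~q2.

No

Initial set: {((q4 <-> q1) <-> ~q2); ~(q5 | (q4 <-> q2))}.
~(q5 | (q4 <-> q2)): α-rule — add ~q5, ~(q4 <-> q2).
((q4 <-> q1) <-> ~q2): β-rule — branch into (q4 <-> q1), ~q2  //  ~(q4 <-> q1), ~~q2.
  branch 1 (add (q4 <-> q1), ~q2):
    ~(q4 <-> q2): β-rule — branch into q4, ~q2  //  ~q4, q2.
      branch 1.1 (add q4, ~q2):
        (q4 <-> q1): β-rule — branch into q4, q1  //  ~q4, ~q1.
          branch 1.1.1 (add q4, q1):
            ○ open, literals {q1=1, q2=0, q4=1, q5=0}.
          branch 1.1.2 (add ~q4, ~q1):
            × closes — contains both q4 and ~q4.
      branch 1.2 (add ~q4, q2):
        × closes — contains both q2 and ~q2.
  branch 2 (add ~(q4 <-> q1), ~~q2):
    ~(q4 <-> q2): β-rule — branch into q4, ~q2  //  ~q4, q2.
      branch 2.1 (add q4, ~q2):
        × closes — contains both q2 and ~q2.
      branch 2.2 (add ~q4, q2):
        ~(q4 <-> q1): β-rule — branch into q4, ~q1  //  ~q4, q1.
          branch 2.2.1 (add q4, ~q1):
            × closes — contains both q4 and ~q4.
          branch 2.2.2 (add ~q4, q1):
            ○ open, literals {q1=1, q2=1, q4=0, q5=0}.
4 branches closed, 2 open.
An open branch gives a countermodel: q1=1, q2=0, q4=1, q5=0 (unmentioned atoms arbitrary); the premises hold there but the conclusion fails.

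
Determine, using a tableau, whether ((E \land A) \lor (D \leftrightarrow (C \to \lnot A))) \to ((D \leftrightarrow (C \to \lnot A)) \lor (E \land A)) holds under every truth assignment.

Assume the negation and expand:
Initial set: {\lnot (((E \land A) \lor (D \leftrightarrow (C \to \lnot A))) \to ((D \leftrightarrow (C \to \lnot A)) \lor (E \land A)))}.
\lnot (((E \land A) \lor (D \leftrightarrow (C \to \lnot A))) \to ((D \leftrightarrow (C \to \lnot A)) \lor (E \land A))): α-rule — add ((E \land A) \lor (D \leftrightarrow (C \to \lnot A))), \lnot ((D \leftrightarrow (C \to \lnot A)) \lor (E \land A)).
\lnot ((D \leftrightarrow (C \to \lnot A)) \lor (E \land A)): α-rule — add \lnot (D \leftrightarrow (C \to \lnot A)), \lnot (E \land A).
((E \land A) \lor (D \leftrightarrow (C \to \lnot A))): β-rule — branch into (E \land A)  //  (D \leftrightarrow (C \to \lnot A)).
  branch 1 (add (E \land A)):
    (E \land A): α-rule — add E, A.
    \lnot (D \leftrightarrow (C \to \lnot A)): β-rule — branch into D, \lnot (C \to \lnot A)  //  \lnot D, (C \to \lnot A).
      branch 1.1 (add D, \lnot (C \to \lnot A)):
        \lnot (C \to \lnot A): α-rule — add C, \lnot \lnot A.
        \lnot (E \land A): β-rule — branch into \lnot E  //  \lnot A.
          branch 1.1.1 (add \lnot E):
            × closes — contains both E and \lnot E.
          branch 1.1.2 (add \lnot A):
            × closes — contains both A and \lnot A.
      branch 1.2 (add \lnot D, (C \to \lnot A)):
        \lnot (E \land A): β-rule — branch into \lnot E  //  \lnot A.
          branch 1.2.1 (add \lnot E):
            × closes — contains both E and \lnot E.
          branch 1.2.2 (add \lnot A):
            × closes — contains both A and \lnot A.
  branch 2 (add (D \leftrightarrow (C \to \lnot A))):
    \lnot (D \leftrightarrow (C \to \lnot A)): β-rule — branch into D, \lnot (C \to \lnot A)  //  \lnot D, (C \to \lnot A).
      branch 2.1 (add D, \lnot (C \to \lnot A)):
        \lnot (C \to \lnot A): α-rule — add C, \lnot \lnot A.
        \lnot (E \land A): β-rule — branch into \lnot E  //  \lnot A.
          branch 2.1.1 (add \lnot E):
            (D \leftrightarrow (C \to \lnot A)): β-rule — branch into D, (C \to \lnot A)  //  \lnot D, \lnot (C \to \lnot A).
              branch 2.1.1.1 (add D, (C \to \lnot A)):
                (C \to \lnot A): β-rule — branch into \lnot C  //  \lnot A.
                  branch 2.1.1.1.1 (add \lnot C):
                    × closes — contains both C and \lnot C.
                  branch 2.1.1.1.2 (add \lnot A):
                    × closes — contains both A and \lnot A.
              branch 2.1.1.2 (add \lnot D, \lnot (C \to \lnot A)):
                × closes — contains both D and \lnot D.
          branch 2.1.2 (add \lnot A):
            × closes — contains both A and \lnot A.
      branch 2.2 (add \lnot D, (C \to \lnot A)):
        \lnot (E \land A): β-rule — branch into \lnot E  //  \lnot A.
          branch 2.2.1 (add \lnot E):
            (D \leftrightarrow (C \to \lnot A)): β-rule — branch into D, (C \to \lnot A)  //  \lnot D, \lnot (C \to \lnot A).
              branch 2.2.1.1 (add D, (C \to \lnot A)):
                × closes — contains both D and \lnot D.
              branch 2.2.1.2 (add \lnot D, \lnot (C \to \lnot A)):
                \lnot (C \to \lnot A): α-rule — add C, \lnot \lnot A.
                (C \to \lnot A): β-rule — branch into \lnot C  //  \lnot A.
                  branch 2.2.1.2.1 (add \lnot C):
                    × closes — contains both C and \lnot C.
                  branch 2.2.1.2.2 (add \lnot A):
                    × closes — contains both A and \lnot A.
          branch 2.2.2 (add \lnot A):
            (D \leftrightarrow (C \to \lnot A)): β-rule — branch into D, (C \to \lnot A)  //  \lnot D, \lnot (C \to \lnot A).
              branch 2.2.2.1 (add D, (C \to \lnot A)):
                × closes — contains both D and \lnot D.
              branch 2.2.2.2 (add \lnot D, \lnot (C \to \lnot A)):
                \lnot (C \to \lnot A): α-rule — add C, \lnot \lnot A.
                × closes — contains both A and \lnot A.
All 13 branches close.
Every branch closed, so the negation is unsatisfiable and the formula is valid.

Valid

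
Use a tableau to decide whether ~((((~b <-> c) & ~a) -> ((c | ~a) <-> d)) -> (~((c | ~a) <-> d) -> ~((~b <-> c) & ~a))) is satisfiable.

Initial set: {~((((~b <-> c) & ~a) -> ((c | ~a) <-> d)) -> (~((c | ~a) <-> d) -> ~((~b <-> c) & ~a)))}.
~((((~b <-> c) & ~a) -> ((c | ~a) <-> d)) -> (~((c | ~a) <-> d) -> ~((~b <-> c) & ~a))): α-rule — add (((~b <-> c) & ~a) -> ((c | ~a) <-> d)), ~(~((c | ~a) <-> d) -> ~((~b <-> c) & ~a)).
~(~((c | ~a) <-> d) -> ~((~b <-> c) & ~a)): α-rule — add ~((c | ~a) <-> d), ~~((~b <-> c) & ~a).
~~((~b <-> c) & ~a): α-rule — add (~b <-> c), ~a.
(((~b <-> c) & ~a) -> ((c | ~a) <-> d)): β-rule — branch into ~((~b <-> c) & ~a)  //  ((c | ~a) <-> d).
  branch 1 (add ~((~b <-> c) & ~a)):
    ~((c | ~a) <-> d): β-rule — branch into (c | ~a), ~d  //  ~(c | ~a), d.
      branch 1.1 (add (c | ~a), ~d):
        (~b <-> c): β-rule — branch into ~b, c  //  ~~b, ~c.
          branch 1.1.1 (add ~b, c):
            ~((~b <-> c) & ~a): β-rule — branch into ~(~b <-> c)  //  ~~a.
              branch 1.1.1.1 (add ~(~b <-> c)):
                (c | ~a): β-rule — branch into c  //  ~a.
                  branch 1.1.1.1.1 (add c):
                    ~(~b <-> c): β-rule — branch into ~b, ~c  //  ~~b, c.
                      branch 1.1.1.1.1.1 (add ~b, ~c):
                        × closes — contains both c and ~c.
                      branch 1.1.1.1.1.2 (add ~~b, c):
                        × closes — contains both b and ~b.
                  branch 1.1.1.1.2 (add ~a):
                    ~(~b <-> c): β-rule — branch into ~b, ~c  //  ~~b, c.
                      branch 1.1.1.1.2.1 (add ~b, ~c):
                        × closes — contains both c and ~c.
                      branch 1.1.1.1.2.2 (add ~~b, c):
                        × closes — contains both b and ~b.
              branch 1.1.1.2 (add ~~a):
                × closes — contains both a and ~a.
          branch 1.1.2 (add ~~b, ~c):
            ~((~b <-> c) & ~a): β-rule — branch into ~(~b <-> c)  //  ~~a.
              branch 1.1.2.1 (add ~(~b <-> c)):
                (c | ~a): β-rule — branch into c  //  ~a.
                  branch 1.1.2.1.1 (add c):
                    × closes — contains both c and ~c.
                  branch 1.1.2.1.2 (add ~a):
                    ~(~b <-> c): β-rule — branch into ~b, ~c  //  ~~b, c.
                      branch 1.1.2.1.2.1 (add ~b, ~c):
                        × closes — contains both b and ~b.
                      branch 1.1.2.1.2.2 (add ~~b, c):
                        × closes — contains both c and ~c.
              branch 1.1.2.2 (add ~~a):
                × closes — contains both a and ~a.
      branch 1.2 (add ~(c | ~a), d):
        ~(c | ~a): α-rule — add ~c, ~~a.
        × closes — contains both a and ~a.
  branch 2 (add ((c | ~a) <-> d)):
    ~((c | ~a) <-> d): β-rule — branch into (c | ~a), ~d  //  ~(c | ~a), d.
      branch 2.1 (add (c | ~a), ~d):
        (~b <-> c): β-rule — branch into ~b, c  //  ~~b, ~c.
          branch 2.1.1 (add ~b, c):
            ((c | ~a) <-> d): β-rule — branch into (c | ~a), d  //  ~(c | ~a), ~d.
              branch 2.1.1.1 (add (c | ~a), d):
                × closes — contains both d and ~d.
              branch 2.1.1.2 (add ~(c | ~a), ~d):
                ~(c | ~a): α-rule — add ~c, ~~a.
                × closes — contains both c and ~c.
          branch 2.1.2 (add ~~b, ~c):
            ((c | ~a) <-> d): β-rule — branch into (c | ~a), d  //  ~(c | ~a), ~d.
              branch 2.1.2.1 (add (c | ~a), d):
                × closes — contains both d and ~d.
              branch 2.1.2.2 (add ~(c | ~a), ~d):
                ~(c | ~a): α-rule — add ~c, ~~a.
                × closes — contains both a and ~a.
      branch 2.2 (add ~(c | ~a), d):
        ~(c | ~a): α-rule — add ~c, ~~a.
        × closes — contains both a and ~a.
All 15 branches close.
Every branch closed; the formula is unsatisfiable.

Unsatisfiable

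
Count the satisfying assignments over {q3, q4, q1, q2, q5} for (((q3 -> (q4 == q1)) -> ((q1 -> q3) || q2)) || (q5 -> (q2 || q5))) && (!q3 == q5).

Initial set: {((((q3 -> (q4 == q1)) -> ((q1 -> q3) || q2)) || (q5 -> (q2 || q5))) && (!q3 == q5))}.
((((q3 -> (q4 == q1)) -> ((q1 -> q3) || q2)) || (q5 -> (q2 || q5))) && (!q3 == q5)): α-rule — add (((q3 -> (q4 == q1)) -> ((q1 -> q3) || q2)) || (q5 -> (q2 || q5))), (!q3 == q5).
(((q3 -> (q4 == q1)) -> ((q1 -> q3) || q2)) || (q5 -> (q2 || q5))): β-rule — branch into ((q3 -> (q4 == q1)) -> ((q1 -> q3) || q2))  //  (q5 -> (q2 || q5)).
  branch 1 (add ((q3 -> (q4 == q1)) -> ((q1 -> q3) || q2))):
    (!q3 == q5): β-rule — branch into !q3, q5  //  !!q3, !q5.
      branch 1.1 (add !q3, q5):
        ((q3 -> (q4 == q1)) -> ((q1 -> q3) || q2)): β-rule — branch into !(q3 -> (q4 == q1))  //  ((q1 -> q3) || q2).
          branch 1.1.1 (add !(q3 -> (q4 == q1))):
            !(q3 -> (q4 == q1)): α-rule — add q3, !(q4 == q1).
            × closes — contains both q3 and !q3.
          branch 1.1.2 (add ((q1 -> q3) || q2)):
            ((q1 -> q3) || q2): β-rule — branch into (q1 -> q3)  //  q2.
              branch 1.1.2.1 (add (q1 -> q3)):
                (q1 -> q3): β-rule — branch into !q1  //  q3.
                  branch 1.1.2.1.1 (add !q1):
                    ○ open, literals {q1=0, q3=0, q5=1}.
                  branch 1.1.2.1.2 (add q3):
                    × closes — contains both q3 and !q3.
              branch 1.1.2.2 (add q2):
                ○ open, literals {q2=1, q3=0, q5=1}.
      branch 1.2 (add !!q3, !q5):
        ((q3 -> (q4 == q1)) -> ((q1 -> q3) || q2)): β-rule — branch into !(q3 -> (q4 == q1))  //  ((q1 -> q3) || q2).
          branch 1.2.1 (add !(q3 -> (q4 == q1))):
            !(q3 -> (q4 == q1)): α-rule — add q3, !(q4 == q1).
            !(q4 == q1): β-rule — branch into q4, !q1  //  !q4, q1.
              branch 1.2.1.1 (add q4, !q1):
                ○ open, literals {q1=0, q3=1, q4=1, q5=0}.
              branch 1.2.1.2 (add !q4, q1):
                ○ open, literals {q1=1, q3=1, q4=0, q5=0}.
          branch 1.2.2 (add ((q1 -> q3) || q2)):
            ((q1 -> q3) || q2): β-rule — branch into (q1 -> q3)  //  q2.
              branch 1.2.2.1 (add (q1 -> q3)):
                (q1 -> q3): β-rule — branch into !q1  //  q3.
                  branch 1.2.2.1.1 (add !q1):
                    ○ open, literals {q1=0, q3=1, q5=0}.
                  branch 1.2.2.1.2 (add q3):
                    ○ open, literals {q3=1, q5=0}.
              branch 1.2.2.2 (add q2):
                ○ open, literals {q2=1, q3=1, q5=0}.
  branch 2 (add (q5 -> (q2 || q5))):
    (!q3 == q5): β-rule — branch into !q3, q5  //  !!q3, !q5.
      branch 2.1 (add !q3, q5):
        (q5 -> (q2 || q5)): β-rule — branch into !q5  //  (q2 || q5).
          branch 2.1.1 (add !q5):
            × closes — contains both q5 and !q5.
          branch 2.1.2 (add (q2 || q5)):
            (q2 || q5): β-rule — branch into q2  //  q5.
              branch 2.1.2.1 (add q2):
                ○ open, literals {q2=1, q3=0, q5=1}.
              branch 2.1.2.2 (add q5):
                ○ open, literals {q3=0, q5=1}.
      branch 2.2 (add !!q3, !q5):
        (q5 -> (q2 || q5)): β-rule — branch into !q5  //  (q2 || q5).
          branch 2.2.1 (add !q5):
            ○ open, literals {q3=1, q5=0}.
          branch 2.2.2 (add (q2 || q5)):
            (q2 || q5): β-rule — branch into q2  //  q5.
              branch 2.2.2.1 (add q2):
                ○ open, literals {q2=1, q3=1, q5=0}.
              branch 2.2.2.2 (add q5):
                × closes — contains both q5 and !q5.
4 branches closed, 11 open.
Each open branch fixes some atoms; the unmentioned ones are free. Counting distinct full assignments: branch {q1=0, q3=0, q5=1} (q4, q2) contributes 4 new; branch {q2=1, q3=0, q5=1} (q4, q1) contributes 2 new; branch {q1=0, q3=1, q4=1, q5=0} (q2) contributes 2 new; branch {q1=1, q3=1, q4=0, q5=0} (q2) contributes 2 new; branch {q1=0, q3=1, q5=0} (q4, q2) contributes 2 new; branch {q3=1, q5=0} (q4, q1, q2) contributes 2 new; branch {q2=1, q3=1, q5=0} (q4, q1) contributes 0 new; branch {q2=1, q3=0, q5=1} (q4, q1) contributes 0 new; branch {q3=0, q5=1} (q4, q1, q2) contributes 2 new; branch {q3=1, q5=0} (q4, q1, q2) contributes 0 new; branch {q2=1, q3=1, q5=0} (q4, q1) contributes 0 new. Total: 16.

16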